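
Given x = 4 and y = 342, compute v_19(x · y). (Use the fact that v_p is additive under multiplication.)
v_19(1368) = 1

v_p(x) = 0 (factor: 4 = 19^0 · 4); v_p(y) = 1 (factor: 342 = 19^1 · 18). Additivity: v_p(xy) = v_p(x) + v_p(y) = 0 + 1 = 1. (Direct check: xy = 1368 = 19^1 · (72).)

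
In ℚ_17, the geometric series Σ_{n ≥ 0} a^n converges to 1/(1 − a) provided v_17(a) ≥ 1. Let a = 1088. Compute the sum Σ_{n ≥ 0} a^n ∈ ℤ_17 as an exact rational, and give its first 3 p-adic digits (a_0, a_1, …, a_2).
Σ a^n = 1/(1 − a) = -1/1087;  first 3 digits = (1, 13, 2)

v_17(a) = 1 ≥ 1, so the series converges in ℤ_17 to 1/(1 − a) = 1/(1 − 1088) = -1/1087. Expand this rational in ℤ_17: compute digits iteratively via d_i = x_i mod 17, x_{i+1} = (x_i − d_i)/17. The first 3 digits are (1, 13, 2).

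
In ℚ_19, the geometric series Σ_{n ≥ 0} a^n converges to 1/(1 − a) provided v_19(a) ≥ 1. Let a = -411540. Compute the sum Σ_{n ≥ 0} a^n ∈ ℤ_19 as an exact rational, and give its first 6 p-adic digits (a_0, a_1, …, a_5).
Σ a^n = 1/(1 − a) = 1/411541;  first 6 digits = (1, 0, 0, 16, 15, 18)

v_19(a) = 3 ≥ 1, so the series converges in ℤ_19 to 1/(1 − a) = 1/(1 − (-411540)) = 1/411541. Expand this rational in ℤ_19: compute digits iteratively via d_i = x_i mod 19, x_{i+1} = (x_i − d_i)/19. The first 6 digits are (1, 0, 0, 16, 15, 18).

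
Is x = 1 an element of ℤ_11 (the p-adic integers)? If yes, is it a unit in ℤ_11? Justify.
x ∈ ℤ_11^× (unit); v_11(x) = 0

ℤ_11 = {x ∈ ℚ_11 : v_11(x) ≥ 0} and ℤ_11^× = {x ∈ ℤ_11 : v_11(x) = 0}. Here v_11(1) = v_11(num) − v_11(den) = 0; compare against these criteria.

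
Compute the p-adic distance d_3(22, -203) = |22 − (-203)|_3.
d_3(22, -203) = 1/9

Step 1 — x − y = 22 − (-203) = 225. Step 2 — v_3(225) = 2 (factor: 225 = (3^2 · 25); the sign does not affect v_p). Step 3 — |x − y|_3 = 3^{-2} = 1/9.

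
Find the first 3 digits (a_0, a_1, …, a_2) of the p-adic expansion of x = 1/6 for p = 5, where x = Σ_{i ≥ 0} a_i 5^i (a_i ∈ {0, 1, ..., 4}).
(a_0, …, a_2) = (1, 4, 0)

v_5(1/6) = 0 (numerator and denominator both coprime to 5), so x ∈ ℤ_5^×. Compute digits iteratively via a_i = x_i mod 5, x_{i+1} = (x_i − a_i)/5, with x_0 = x:
  x_0 = 1/6;  a_0 = 1;  x_1 = (x_0 − 1)/5 = -1/6
  x_1 = -1/6;  a_1 = 4;  x_2 = (x_1 − 4)/5 = -5/6
  x_2 = -5/6;  a_2 = 0;  x_3 = (x_2 − 0)/5 = -1/6
Digits: (1, 4, 0).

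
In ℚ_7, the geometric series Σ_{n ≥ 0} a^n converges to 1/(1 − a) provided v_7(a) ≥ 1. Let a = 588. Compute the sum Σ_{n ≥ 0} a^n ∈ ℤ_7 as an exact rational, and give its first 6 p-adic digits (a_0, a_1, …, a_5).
Σ a^n = 1/(1 − a) = -1/587;  first 6 digits = (1, 0, 5, 1, 4, 6)

v_7(a) = 2 ≥ 1, so the series converges in ℤ_7 to 1/(1 − a) = 1/(1 − 588) = -1/587. Expand this rational in ℤ_7: compute digits iteratively via d_i = x_i mod 7, x_{i+1} = (x_i − d_i)/7. The first 6 digits are (1, 0, 5, 1, 4, 6).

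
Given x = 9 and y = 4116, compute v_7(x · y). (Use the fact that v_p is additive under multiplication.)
v_7(37044) = 3

v_p(x) = 0 (factor: 9 = 7^0 · 9); v_p(y) = 3 (factor: 4116 = 7^3 · 12). Additivity: v_p(xy) = v_p(x) + v_p(y) = 0 + 3 = 3. (Direct check: xy = 37044 = 7^3 · (108).)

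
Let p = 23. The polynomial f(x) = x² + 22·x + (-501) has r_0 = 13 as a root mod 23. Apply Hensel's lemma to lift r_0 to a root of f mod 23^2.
r_1 = 36 (mod 529)

Hensel: r_{i+1} = r_i − f(r_i)·(f′(r_i))^{-1} mod 23^{i+2}, f′(x) = 2x + 22. Iterate:
  r_0 = 13 (mod 23)
  r_1 = 36 (mod 529)
Final: r = 36 satisfies f(r) ≡ 0 mod 23^2.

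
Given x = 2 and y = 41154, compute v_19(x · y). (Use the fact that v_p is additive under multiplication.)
v_19(82308) = 3

v_p(x) = 0 (factor: 2 = 19^0 · 2); v_p(y) = 3 (factor: 41154 = 19^3 · 6). Additivity: v_p(xy) = v_p(x) + v_p(y) = 0 + 3 = 3. (Direct check: xy = 82308 = 19^3 · (12).)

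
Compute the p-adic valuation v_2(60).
v_2(60) = 2

v_2(n) is the largest exponent k such that 2^k divides n. Factor out: 60 = 2^2 · 15. (Sign doesn't affect v_p.) So v_2(60) = 2.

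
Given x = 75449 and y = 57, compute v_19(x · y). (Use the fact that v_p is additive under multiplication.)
v_19(4300593) = 4

v_p(x) = 3 (factor: 75449 = 19^3 · 11); v_p(y) = 1 (factor: 57 = 19^1 · 3). Additivity: v_p(xy) = v_p(x) + v_p(y) = 3 + 1 = 4. (Direct check: xy = 4300593 = 19^4 · (33).)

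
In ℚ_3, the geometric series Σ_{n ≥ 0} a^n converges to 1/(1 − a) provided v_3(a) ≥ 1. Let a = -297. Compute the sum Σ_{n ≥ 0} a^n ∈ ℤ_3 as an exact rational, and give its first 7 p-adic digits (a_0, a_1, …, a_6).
Σ a^n = 1/(1 − a) = 1/298;  first 7 digits = (1, 0, 0, 1, 2, 1, 0)

v_3(a) = 3 ≥ 1, so the series converges in ℤ_3 to 1/(1 − a) = 1/(1 − (-297)) = 1/298. Expand this rational in ℤ_3: compute digits iteratively via d_i = x_i mod 3, x_{i+1} = (x_i − d_i)/3. The first 7 digits are (1, 0, 0, 1, 2, 1, 0).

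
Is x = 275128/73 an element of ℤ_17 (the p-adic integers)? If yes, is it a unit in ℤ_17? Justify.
x ∈ ℤ_17 but not a unit; v_17(x) = 3 > 0

ℤ_17 = {x ∈ ℚ_17 : v_17(x) ≥ 0} and ℤ_17^× = {x ∈ ℤ_17 : v_17(x) = 0}. Here v_17(275128/73) = v_17(num) − v_17(den) = 3; compare against these criteria.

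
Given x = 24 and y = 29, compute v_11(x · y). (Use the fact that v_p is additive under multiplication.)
v_11(696) = 0

v_p(x) = 0 (factor: 24 = 11^0 · 24); v_p(y) = 0 (factor: 29 = 11^0 · 29). Additivity: v_p(xy) = v_p(x) + v_p(y) = 0 + 0 = 0. (Direct check: xy = 696 = 11^0 · (696).)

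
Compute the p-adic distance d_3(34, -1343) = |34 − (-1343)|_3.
d_3(34, -1343) = 1/81

Step 1 — x − y = 34 − (-1343) = 1377. Step 2 — v_3(1377) = 4 (factor: 1377 = (3^4 · 17); the sign does not affect v_p). Step 3 — |x − y|_3 = 3^{-4} = 1/81.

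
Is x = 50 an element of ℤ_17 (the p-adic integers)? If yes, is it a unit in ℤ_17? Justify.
x ∈ ℤ_17^× (unit); v_17(x) = 0

ℤ_17 = {x ∈ ℚ_17 : v_17(x) ≥ 0} and ℤ_17^× = {x ∈ ℤ_17 : v_17(x) = 0}. Here v_17(50) = v_17(num) − v_17(den) = 0; compare against these criteria.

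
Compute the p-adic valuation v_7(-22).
v_7(-22) = 0

v_7(n) is the largest exponent k such that 7^k divides n. Factor out: -22 = -7^0 · 22. (Sign doesn't affect v_p.) So v_7(-22) = 0.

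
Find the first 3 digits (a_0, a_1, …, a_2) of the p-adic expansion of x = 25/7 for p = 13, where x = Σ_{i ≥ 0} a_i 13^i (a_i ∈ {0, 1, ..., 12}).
(a_0, …, a_2) = (11, 5, 7)

v_13(25/7) = 0 (numerator and denominator both coprime to 13), so x ∈ ℤ_13^×. Compute digits iteratively via a_i = x_i mod 13, x_{i+1} = (x_i − a_i)/13, with x_0 = x:
  x_0 = 25/7;  a_0 = 11;  x_1 = (x_0 − 11)/13 = -4/7
  x_1 = -4/7;  a_1 = 5;  x_2 = (x_1 − 5)/13 = -3/7
  x_2 = -3/7;  a_2 = 7;  x_3 = (x_2 − 7)/13 = -4/7
Digits: (11, 5, 7).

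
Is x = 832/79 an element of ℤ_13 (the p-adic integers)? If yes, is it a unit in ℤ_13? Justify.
x ∈ ℤ_13 but not a unit; v_13(x) = 1 > 0

ℤ_13 = {x ∈ ℚ_13 : v_13(x) ≥ 0} and ℤ_13^× = {x ∈ ℤ_13 : v_13(x) = 0}. Here v_13(832/79) = v_13(num) − v_13(den) = 1; compare against these criteria.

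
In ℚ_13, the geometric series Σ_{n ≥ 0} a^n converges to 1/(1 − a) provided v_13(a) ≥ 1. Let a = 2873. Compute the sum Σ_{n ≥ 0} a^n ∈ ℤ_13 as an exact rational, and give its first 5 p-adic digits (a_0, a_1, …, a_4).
Σ a^n = 1/(1 − a) = -1/2872;  first 5 digits = (1, 0, 4, 1, 3)

v_13(a) = 2 ≥ 1, so the series converges in ℤ_13 to 1/(1 − a) = 1/(1 − 2873) = -1/2872. Expand this rational in ℤ_13: compute digits iteratively via d_i = x_i mod 13, x_{i+1} = (x_i − d_i)/13. The first 5 digits are (1, 0, 4, 1, 3).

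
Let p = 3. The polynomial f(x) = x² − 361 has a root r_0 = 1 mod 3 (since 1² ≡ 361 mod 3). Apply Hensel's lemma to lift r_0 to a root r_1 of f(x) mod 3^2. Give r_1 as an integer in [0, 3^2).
r_1 = 1 (mod 9)

Hensel's recurrence: r_{i+1} = r_i − f(r_i)·(f′(r_i))^{-1} mod 3^{i+2}, with f′(x) = 2x. Iterate:
  r_0 = 1 (mod 3)
  r_1 = 1 (mod 9)
Final: r_1 = 1, and one checks f(r_1) ≡ 0 mod 3^2.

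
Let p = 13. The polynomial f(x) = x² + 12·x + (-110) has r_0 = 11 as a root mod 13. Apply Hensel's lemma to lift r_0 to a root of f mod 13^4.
r_3 = 24646 (mod 28561)

Hensel: r_{i+1} = r_i − f(r_i)·(f′(r_i))^{-1} mod 13^{i+2}, f′(x) = 2x + 12. Iterate:
  r_0 = 11 (mod 13)
  r_1 = 141 (mod 169)
  r_2 = 479 (mod 2197)
  r_3 = 24646 (mod 28561)
Final: r = 24646 satisfies f(r) ≡ 0 mod 13^4.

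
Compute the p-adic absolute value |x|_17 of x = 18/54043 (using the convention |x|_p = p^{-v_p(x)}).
|18/54043|_17 = 4913

Step 1 — compute v_17(x) by factoring powers of 17 out of the numerator and denominator: v_17(18/54043) = -3. Step 2 — apply |x|_p = p^{-v_p(x)} = 17^{3} = 4913.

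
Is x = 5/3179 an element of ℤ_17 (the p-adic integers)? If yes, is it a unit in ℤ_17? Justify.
x ∉ ℤ_17 (v_17(x) = -2 < 0)

ℤ_17 = {x ∈ ℚ_17 : v_17(x) ≥ 0} and ℤ_17^× = {x ∈ ℤ_17 : v_17(x) = 0}. Here v_17(5/3179) = v_17(num) − v_17(den) = -2; compare against these criteria.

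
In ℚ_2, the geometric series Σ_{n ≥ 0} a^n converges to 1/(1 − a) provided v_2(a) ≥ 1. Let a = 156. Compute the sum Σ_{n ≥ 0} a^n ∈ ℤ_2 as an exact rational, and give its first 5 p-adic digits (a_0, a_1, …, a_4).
Σ a^n = 1/(1 − a) = -1/155;  first 5 digits = (1, 0, 1, 1, 0)

v_2(a) = 2 ≥ 1, so the series converges in ℤ_2 to 1/(1 − a) = 1/(1 − 156) = -1/155. Expand this rational in ℤ_2: compute digits iteratively via d_i = x_i mod 2, x_{i+1} = (x_i − d_i)/2. The first 5 digits are (1, 0, 1, 1, 0).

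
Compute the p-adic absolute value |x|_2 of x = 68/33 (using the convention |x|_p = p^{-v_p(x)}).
|68/33|_2 = 1/4

Step 1 — compute v_2(x) by factoring powers of 2 out of the numerator and denominator: v_2(68/33) = 2. Step 2 — apply |x|_p = p^{-v_p(x)} = 2^{-2} = 1/4.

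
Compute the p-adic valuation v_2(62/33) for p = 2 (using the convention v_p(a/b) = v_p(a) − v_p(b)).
v_2(62/33) = 1

Factor powers of 2 from the numerator and denominator of the reduced fraction: 62 = 2^1 · 31 and 33 = 2^0 · 33. Apply v_p(a/b) = v_p(a) − v_p(b): v_2(62/33) = 1 − 0 = 1.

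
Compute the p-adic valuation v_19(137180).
v_19(137180) = 3

v_19(n) is the largest exponent k such that 19^k divides n. Factor out: 137180 = 19^3 · 20. (Sign doesn't affect v_p.) So v_19(137180) = 3.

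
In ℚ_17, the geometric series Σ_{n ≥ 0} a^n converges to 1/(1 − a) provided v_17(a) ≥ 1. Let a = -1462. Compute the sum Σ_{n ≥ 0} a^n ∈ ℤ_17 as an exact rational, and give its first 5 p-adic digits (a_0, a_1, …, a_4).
Σ a^n = 1/(1 − a) = 1/1463;  first 5 digits = (1, 16, 12, 8, 11)

v_17(a) = 1 ≥ 1, so the series converges in ℤ_17 to 1/(1 − a) = 1/(1 − (-1462)) = 1/1463. Expand this rational in ℤ_17: compute digits iteratively via d_i = x_i mod 17, x_{i+1} = (x_i − d_i)/17. The first 5 digits are (1, 16, 12, 8, 11).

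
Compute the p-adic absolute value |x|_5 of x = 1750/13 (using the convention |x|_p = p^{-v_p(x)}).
|1750/13|_5 = 1/125

Step 1 — compute v_5(x) by factoring powers of 5 out of the numerator and denominator: v_5(1750/13) = 3. Step 2 — apply |x|_p = p^{-v_p(x)} = 5^{-3} = 1/125.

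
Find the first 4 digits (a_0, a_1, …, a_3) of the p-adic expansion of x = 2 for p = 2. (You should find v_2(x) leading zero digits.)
(a_0, …, a_3) = (0, 1, 0, 0)

v_2(2) = 1, so a_0 = ... = a_0 = 0. Factor out: x = 2^1 · u with u = 1 a unit in ℤ_2. Expand u iteratively via a_{v+i} = u_i mod 2, u_{i+1} = (u_i − a_{v+i})/2:
  u_0 = 1;  a_1 = 1;  u_1 = (u_0 − 1)/2 = 0
  u_1 = 0;  a_2 = 0;  u_2 = (u_1 − 0)/2 = 0
  u_2 = 0;  a_3 = 0;  u_3 = (u_2 − 0)/2 = 0
Digits: (0, 1, 0, 0).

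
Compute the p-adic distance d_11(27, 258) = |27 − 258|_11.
d_11(27, 258) = 1/11

Step 1 — x − y = 27 − 258 = -231. Step 2 — v_11(-231) = 1 (factor: -231 = −(11^1 · 21); the sign does not affect v_p). Step 3 — |x − y|_11 = 11^{-1} = 1/11.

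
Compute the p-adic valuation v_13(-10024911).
v_13(-10024911) = 5

v_13(n) is the largest exponent k such that 13^k divides n. Factor out: -10024911 = -13^5 · 27. (Sign doesn't affect v_p.) So v_13(-10024911) = 5.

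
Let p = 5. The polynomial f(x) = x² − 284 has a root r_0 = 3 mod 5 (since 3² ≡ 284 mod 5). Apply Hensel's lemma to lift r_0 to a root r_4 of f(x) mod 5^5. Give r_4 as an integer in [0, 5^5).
r_4 = 2028 (mod 3125)

Hensel's recurrence: r_{i+1} = r_i − f(r_i)·(f′(r_i))^{-1} mod 5^{i+2}, with f′(x) = 2x. Iterate:
  r_0 = 3 (mod 5)
  r_1 = 3 (mod 25)
  r_2 = 28 (mod 125)
  r_3 = 153 (mod 625)
  r_4 = 2028 (mod 3125)
Final: r_4 = 2028, and one checks f(r_4) ≡ 0 mod 5^5.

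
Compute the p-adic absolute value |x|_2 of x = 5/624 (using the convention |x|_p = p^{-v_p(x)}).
|5/624|_2 = 16

Step 1 — compute v_2(x) by factoring powers of 2 out of the numerator and denominator: v_2(5/624) = -4. Step 2 — apply |x|_p = p^{-v_p(x)} = 2^{4} = 16.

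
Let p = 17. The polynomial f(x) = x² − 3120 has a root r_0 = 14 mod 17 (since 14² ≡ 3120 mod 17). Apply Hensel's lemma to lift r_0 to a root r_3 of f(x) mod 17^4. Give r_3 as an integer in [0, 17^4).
r_3 = 53088 (mod 83521)

Hensel's recurrence: r_{i+1} = r_i − f(r_i)·(f′(r_i))^{-1} mod 17^{i+2}, with f′(x) = 2x. Iterate:
  r_0 = 14 (mod 17)
  r_1 = 201 (mod 289)
  r_2 = 3958 (mod 4913)
  r_3 = 53088 (mod 83521)
Final: r_3 = 53088, and one checks f(r_3) ≡ 0 mod 17^4.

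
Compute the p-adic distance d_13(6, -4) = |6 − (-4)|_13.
d_13(6, -4) = 1

Step 1 — x − y = 6 − (-4) = 10. Step 2 — v_13(10) = 0 (factor: 10 = (13^0 · 10); the sign does not affect v_p). Step 3 — |x − y|_13 = 13^{0} = 1.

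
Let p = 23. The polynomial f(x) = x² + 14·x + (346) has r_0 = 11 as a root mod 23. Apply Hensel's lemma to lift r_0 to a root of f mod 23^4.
r_3 = 174696 (mod 279841)

Hensel: r_{i+1} = r_i − f(r_i)·(f′(r_i))^{-1} mod 23^{i+2}, f′(x) = 2x + 14. Iterate:
  r_0 = 11 (mod 23)
  r_1 = 126 (mod 529)
  r_2 = 4358 (mod 12167)
  r_3 = 174696 (mod 279841)
Final: r = 174696 satisfies f(r) ≡ 0 mod 23^4.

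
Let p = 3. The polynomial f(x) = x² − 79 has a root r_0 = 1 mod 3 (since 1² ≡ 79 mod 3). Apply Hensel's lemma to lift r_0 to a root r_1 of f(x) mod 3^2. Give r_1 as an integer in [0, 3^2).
r_1 = 4 (mod 9)

Hensel's recurrence: r_{i+1} = r_i − f(r_i)·(f′(r_i))^{-1} mod 3^{i+2}, with f′(x) = 2x. Iterate:
  r_0 = 1 (mod 3)
  r_1 = 4 (mod 9)
Final: r_1 = 4, and one checks f(r_1) ≡ 0 mod 3^2.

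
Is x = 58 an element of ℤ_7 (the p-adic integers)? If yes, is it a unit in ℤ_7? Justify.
x ∈ ℤ_7^× (unit); v_7(x) = 0

ℤ_7 = {x ∈ ℚ_7 : v_7(x) ≥ 0} and ℤ_7^× = {x ∈ ℤ_7 : v_7(x) = 0}. Here v_7(58) = v_7(num) − v_7(den) = 0; compare against these criteria.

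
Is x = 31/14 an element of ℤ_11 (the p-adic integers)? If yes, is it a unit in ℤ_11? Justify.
x ∈ ℤ_11^× (unit); v_11(x) = 0

ℤ_11 = {x ∈ ℚ_11 : v_11(x) ≥ 0} and ℤ_11^× = {x ∈ ℤ_11 : v_11(x) = 0}. Here v_11(31/14) = v_11(num) − v_11(den) = 0; compare against these criteria.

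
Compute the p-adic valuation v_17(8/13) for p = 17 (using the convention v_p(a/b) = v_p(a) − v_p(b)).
v_17(8/13) = 0

Factor powers of 17 from the numerator and denominator of the reduced fraction: 8 = 17^0 · 8 and 13 = 17^0 · 13. Apply v_p(a/b) = v_p(a) − v_p(b): v_17(8/13) = 0 − 0 = 0.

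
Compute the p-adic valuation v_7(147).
v_7(147) = 2

v_7(n) is the largest exponent k such that 7^k divides n. Factor out: 147 = 7^2 · 3. (Sign doesn't affect v_p.) So v_7(147) = 2.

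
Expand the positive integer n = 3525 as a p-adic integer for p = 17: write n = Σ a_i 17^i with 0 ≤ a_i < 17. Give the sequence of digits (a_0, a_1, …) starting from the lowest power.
(a_0, a_1, …) = (6, 3, 12)

Repeated division by 17 gives the digits low-to-high: 3525 = 6 + 3·17^1 + 12·17^2. Digit sequence: (6, 3, 12).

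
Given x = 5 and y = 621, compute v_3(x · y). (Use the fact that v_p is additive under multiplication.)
v_3(3105) = 3

v_p(x) = 0 (factor: 5 = 3^0 · 5); v_p(y) = 3 (factor: 621 = 3^3 · 23). Additivity: v_p(xy) = v_p(x) + v_p(y) = 0 + 3 = 3. (Direct check: xy = 3105 = 3^3 · (115).)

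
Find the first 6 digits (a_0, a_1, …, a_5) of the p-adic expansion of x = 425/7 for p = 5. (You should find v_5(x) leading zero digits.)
(a_0, …, a_5) = (0, 0, 1, 1, 2, 1)

v_5(425/7) = 2, so a_0 = ... = a_1 = 0. Factor out: x = 5^2 · u with u = 17/7 a unit in ℤ_5. Expand u iteratively via a_{v+i} = u_i mod 5, u_{i+1} = (u_i − a_{v+i})/5:
  u_0 = 17/7;  a_2 = 1;  u_1 = (u_0 − 1)/5 = 2/7
  u_1 = 2/7;  a_3 = 1;  u_2 = (u_1 − 1)/5 = -1/7
  u_2 = -1/7;  a_4 = 2;  u_3 = (u_2 − 2)/5 = -3/7
  u_3 = -3/7;  a_5 = 1;  u_4 = (u_3 − 1)/5 = -2/7
Digits: (0, 0, 1, 1, 2, 1).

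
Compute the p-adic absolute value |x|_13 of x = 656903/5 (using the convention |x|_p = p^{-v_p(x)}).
|656903/5|_13 = 1/28561

Step 1 — compute v_13(x) by factoring powers of 13 out of the numerator and denominator: v_13(656903/5) = 4. Step 2 — apply |x|_p = p^{-v_p(x)} = 13^{-4} = 1/28561.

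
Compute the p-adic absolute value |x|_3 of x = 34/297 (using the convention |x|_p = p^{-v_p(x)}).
|34/297|_3 = 27

Step 1 — compute v_3(x) by factoring powers of 3 out of the numerator and denominator: v_3(34/297) = -3. Step 2 — apply |x|_p = p^{-v_p(x)} = 3^{3} = 27.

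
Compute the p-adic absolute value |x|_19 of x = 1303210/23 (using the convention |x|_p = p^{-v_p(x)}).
|1303210/23|_19 = 1/130321

Step 1 — compute v_19(x) by factoring powers of 19 out of the numerator and denominator: v_19(1303210/23) = 4. Step 2 — apply |x|_p = p^{-v_p(x)} = 19^{-4} = 1/130321.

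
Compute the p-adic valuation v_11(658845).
v_11(658845) = 4

v_11(n) is the largest exponent k such that 11^k divides n. Factor out: 658845 = 11^4 · 45. (Sign doesn't affect v_p.) So v_11(658845) = 4.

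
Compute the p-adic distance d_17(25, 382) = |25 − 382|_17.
d_17(25, 382) = 1/17

Step 1 — x − y = 25 − 382 = -357. Step 2 — v_17(-357) = 1 (factor: -357 = −(17^1 · 21); the sign does not affect v_p). Step 3 — |x − y|_17 = 17^{-1} = 1/17.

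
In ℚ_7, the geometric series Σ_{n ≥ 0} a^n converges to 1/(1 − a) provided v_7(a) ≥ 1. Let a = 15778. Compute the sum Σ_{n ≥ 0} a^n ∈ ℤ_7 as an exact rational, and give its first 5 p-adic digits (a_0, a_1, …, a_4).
Σ a^n = 1/(1 − a) = -1/15777;  first 5 digits = (1, 0, 0, 4, 6)

v_7(a) = 3 ≥ 1, so the series converges in ℤ_7 to 1/(1 − a) = 1/(1 − 15778) = -1/15777. Expand this rational in ℤ_7: compute digits iteratively via d_i = x_i mod 7, x_{i+1} = (x_i − d_i)/7. The first 5 digits are (1, 0, 0, 4, 6).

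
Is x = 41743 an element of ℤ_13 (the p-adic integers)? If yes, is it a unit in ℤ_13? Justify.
x ∈ ℤ_13 but not a unit; v_13(x) = 3 > 0

ℤ_13 = {x ∈ ℚ_13 : v_13(x) ≥ 0} and ℤ_13^× = {x ∈ ℤ_13 : v_13(x) = 0}. Here v_13(41743) = v_13(num) − v_13(den) = 3; compare against these criteria.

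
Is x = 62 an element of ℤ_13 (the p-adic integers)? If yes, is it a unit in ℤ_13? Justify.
x ∈ ℤ_13^× (unit); v_13(x) = 0

ℤ_13 = {x ∈ ℚ_13 : v_13(x) ≥ 0} and ℤ_13^× = {x ∈ ℤ_13 : v_13(x) = 0}. Here v_13(62) = v_13(num) − v_13(den) = 0; compare against these criteria.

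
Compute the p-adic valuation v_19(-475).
v_19(-475) = 1

v_19(n) is the largest exponent k such that 19^k divides n. Factor out: -475 = -19^1 · 25. (Sign doesn't affect v_p.) So v_19(-475) = 1.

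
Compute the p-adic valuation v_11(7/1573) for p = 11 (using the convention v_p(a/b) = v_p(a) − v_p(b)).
v_11(7/1573) = -2

Factor powers of 11 from the numerator and denominator of the reduced fraction: 7 = 11^0 · 7 and 1573 = 11^2 · 13. Apply v_p(a/b) = v_p(a) − v_p(b): v_11(7/1573) = 0 − 2 = -2.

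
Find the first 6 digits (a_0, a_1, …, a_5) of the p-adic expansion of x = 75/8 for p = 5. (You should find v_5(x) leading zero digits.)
(a_0, …, a_5) = (0, 0, 1, 3, 0, 3)

v_5(75/8) = 2, so a_0 = ... = a_1 = 0. Factor out: x = 5^2 · u with u = 3/8 a unit in ℤ_5. Expand u iteratively via a_{v+i} = u_i mod 5, u_{i+1} = (u_i − a_{v+i})/5:
  u_0 = 3/8;  a_2 = 1;  u_1 = (u_0 − 1)/5 = -1/8
  u_1 = -1/8;  a_3 = 3;  u_2 = (u_1 − 3)/5 = -5/8
  u_2 = -5/8;  a_4 = 0;  u_3 = (u_2 − 0)/5 = -1/8
  u_3 = -1/8;  a_5 = 3;  u_4 = (u_3 − 3)/5 = -5/8
Digits: (0, 0, 1, 3, 0, 3).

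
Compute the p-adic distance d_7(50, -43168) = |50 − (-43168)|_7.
d_7(50, -43168) = 1/2401

Step 1 — x − y = 50 − (-43168) = 43218. Step 2 — v_7(43218) = 4 (factor: 43218 = (7^4 · 18); the sign does not affect v_p). Step 3 — |x − y|_7 = 7^{-4} = 1/2401.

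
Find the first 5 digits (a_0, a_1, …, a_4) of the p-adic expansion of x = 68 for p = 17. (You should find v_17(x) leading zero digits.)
(a_0, …, a_4) = (0, 4, 0, 0, 0)

v_17(68) = 1, so a_0 = ... = a_0 = 0. Factor out: x = 17^1 · u with u = 4 a unit in ℤ_17. Expand u iteratively via a_{v+i} = u_i mod 17, u_{i+1} = (u_i − a_{v+i})/17:
  u_0 = 4;  a_1 = 4;  u_1 = (u_0 − 4)/17 = 0
  u_1 = 0;  a_2 = 0;  u_2 = (u_1 − 0)/17 = 0
  u_2 = 0;  a_3 = 0;  u_3 = (u_2 − 0)/17 = 0
  u_3 = 0;  a_4 = 0;  u_4 = (u_3 − 0)/17 = 0
Digits: (0, 4, 0, 0, 0).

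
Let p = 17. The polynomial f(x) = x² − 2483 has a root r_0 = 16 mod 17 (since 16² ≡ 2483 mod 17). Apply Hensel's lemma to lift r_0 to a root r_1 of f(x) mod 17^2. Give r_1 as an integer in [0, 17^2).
r_1 = 203 (mod 289)

Hensel's recurrence: r_{i+1} = r_i − f(r_i)·(f′(r_i))^{-1} mod 17^{i+2}, with f′(x) = 2x. Iterate:
  r_0 = 16 (mod 17)
  r_1 = 203 (mod 289)
Final: r_1 = 203, and one checks f(r_1) ≡ 0 mod 17^2.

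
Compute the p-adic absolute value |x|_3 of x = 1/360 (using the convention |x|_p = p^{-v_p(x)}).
|1/360|_3 = 9

Step 1 — compute v_3(x) by factoring powers of 3 out of the numerator and denominator: v_3(1/360) = -2. Step 2 — apply |x|_p = p^{-v_p(x)} = 3^{2} = 9.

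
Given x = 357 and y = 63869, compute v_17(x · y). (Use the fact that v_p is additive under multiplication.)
v_17(22801233) = 4

v_p(x) = 1 (factor: 357 = 17^1 · 21); v_p(y) = 3 (factor: 63869 = 17^3 · 13). Additivity: v_p(xy) = v_p(x) + v_p(y) = 1 + 3 = 4. (Direct check: xy = 22801233 = 17^4 · (273).)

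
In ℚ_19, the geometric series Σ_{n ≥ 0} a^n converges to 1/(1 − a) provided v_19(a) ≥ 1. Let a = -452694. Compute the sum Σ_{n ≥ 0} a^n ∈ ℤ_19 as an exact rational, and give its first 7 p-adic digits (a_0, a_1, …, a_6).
Σ a^n = 1/(1 − a) = 1/452695;  first 7 digits = (1, 0, 0, 10, 15, 18, 4)

v_19(a) = 3 ≥ 1, so the series converges in ℤ_19 to 1/(1 − a) = 1/(1 − (-452694)) = 1/452695. Expand this rational in ℤ_19: compute digits iteratively via d_i = x_i mod 19, x_{i+1} = (x_i − d_i)/19. The first 7 digits are (1, 0, 0, 10, 15, 18, 4).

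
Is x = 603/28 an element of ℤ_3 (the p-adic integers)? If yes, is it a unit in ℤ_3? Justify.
x ∈ ℤ_3 but not a unit; v_3(x) = 2 > 0

ℤ_3 = {x ∈ ℚ_3 : v_3(x) ≥ 0} and ℤ_3^× = {x ∈ ℤ_3 : v_3(x) = 0}. Here v_3(603/28) = v_3(num) − v_3(den) = 2; compare against these criteria.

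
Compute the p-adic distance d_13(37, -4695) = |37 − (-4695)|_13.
d_13(37, -4695) = 1/169

Step 1 — x − y = 37 − (-4695) = 4732. Step 2 — v_13(4732) = 2 (factor: 4732 = (13^2 · 28); the sign does not affect v_p). Step 3 — |x − y|_13 = 13^{-2} = 1/169.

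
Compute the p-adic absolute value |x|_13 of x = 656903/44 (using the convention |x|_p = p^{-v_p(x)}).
|656903/44|_13 = 1/28561

Step 1 — compute v_13(x) by factoring powers of 13 out of the numerator and denominator: v_13(656903/44) = 4. Step 2 — apply |x|_p = p^{-v_p(x)} = 13^{-4} = 1/28561.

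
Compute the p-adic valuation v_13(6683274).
v_13(6683274) = 5

v_13(n) is the largest exponent k such that 13^k divides n. Factor out: 6683274 = 13^5 · 18. (Sign doesn't affect v_p.) So v_13(6683274) = 5.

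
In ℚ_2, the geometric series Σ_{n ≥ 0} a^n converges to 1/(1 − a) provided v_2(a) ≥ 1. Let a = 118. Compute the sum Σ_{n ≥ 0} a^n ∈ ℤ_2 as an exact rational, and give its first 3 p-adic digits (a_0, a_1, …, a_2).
Σ a^n = 1/(1 − a) = -1/117;  first 3 digits = (1, 1, 0)

v_2(a) = 1 ≥ 1, so the series converges in ℤ_2 to 1/(1 − a) = 1/(1 − 118) = -1/117. Expand this rational in ℤ_2: compute digits iteratively via d_i = x_i mod 2, x_{i+1} = (x_i − d_i)/2. The first 3 digits are (1, 1, 0).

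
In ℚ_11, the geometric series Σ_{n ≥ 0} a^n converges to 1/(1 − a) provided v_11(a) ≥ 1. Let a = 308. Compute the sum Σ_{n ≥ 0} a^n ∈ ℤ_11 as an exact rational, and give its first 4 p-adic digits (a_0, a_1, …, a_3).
Σ a^n = 1/(1 − a) = -1/307;  first 4 digits = (1, 6, 5, 1)

v_11(a) = 1 ≥ 1, so the series converges in ℤ_11 to 1/(1 − a) = 1/(1 − 308) = -1/307. Expand this rational in ℤ_11: compute digits iteratively via d_i = x_i mod 11, x_{i+1} = (x_i − d_i)/11. The first 4 digits are (1, 6, 5, 1).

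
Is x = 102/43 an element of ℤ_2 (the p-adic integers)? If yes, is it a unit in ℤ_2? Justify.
x ∈ ℤ_2 but not a unit; v_2(x) = 1 > 0

ℤ_2 = {x ∈ ℚ_2 : v_2(x) ≥ 0} and ℤ_2^× = {x ∈ ℤ_2 : v_2(x) = 0}. Here v_2(102/43) = v_2(num) − v_2(den) = 1; compare against these criteria.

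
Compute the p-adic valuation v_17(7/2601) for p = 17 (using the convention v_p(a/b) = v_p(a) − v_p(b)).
v_17(7/2601) = -2

Factor powers of 17 from the numerator and denominator of the reduced fraction: 7 = 17^0 · 7 and 2601 = 17^2 · 9. Apply v_p(a/b) = v_p(a) − v_p(b): v_17(7/2601) = 0 − 2 = -2.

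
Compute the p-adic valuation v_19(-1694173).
v_19(-1694173) = 4

v_19(n) is the largest exponent k such that 19^k divides n. Factor out: -1694173 = -19^4 · 13. (Sign doesn't affect v_p.) So v_19(-1694173) = 4.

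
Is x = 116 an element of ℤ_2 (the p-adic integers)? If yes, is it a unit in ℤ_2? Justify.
x ∈ ℤ_2 but not a unit; v_2(x) = 2 > 0

ℤ_2 = {x ∈ ℚ_2 : v_2(x) ≥ 0} and ℤ_2^× = {x ∈ ℤ_2 : v_2(x) = 0}. Here v_2(116) = v_2(num) − v_2(den) = 2; compare against these criteria.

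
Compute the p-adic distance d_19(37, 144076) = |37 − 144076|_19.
d_19(37, 144076) = 1/6859

Step 1 — x − y = 37 − 144076 = -144039. Step 2 — v_19(-144039) = 3 (factor: -144039 = −(19^3 · 21); the sign does not affect v_p). Step 3 — |x − y|_19 = 19^{-3} = 1/6859.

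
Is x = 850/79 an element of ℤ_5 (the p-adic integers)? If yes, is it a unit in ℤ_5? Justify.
x ∈ ℤ_5 but not a unit; v_5(x) = 2 > 0

ℤ_5 = {x ∈ ℚ_5 : v_5(x) ≥ 0} and ℤ_5^× = {x ∈ ℤ_5 : v_5(x) = 0}. Here v_5(850/79) = v_5(num) − v_5(den) = 2; compare against these criteria.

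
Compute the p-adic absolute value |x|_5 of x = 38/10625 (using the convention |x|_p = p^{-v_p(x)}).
|38/10625|_5 = 625

Step 1 — compute v_5(x) by factoring powers of 5 out of the numerator and denominator: v_5(38/10625) = -4. Step 2 — apply |x|_p = p^{-v_p(x)} = 5^{4} = 625.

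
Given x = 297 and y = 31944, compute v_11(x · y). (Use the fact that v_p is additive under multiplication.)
v_11(9487368) = 4

v_p(x) = 1 (factor: 297 = 11^1 · 27); v_p(y) = 3 (factor: 31944 = 11^3 · 24). Additivity: v_p(xy) = v_p(x) + v_p(y) = 1 + 3 = 4. (Direct check: xy = 9487368 = 11^4 · (648).)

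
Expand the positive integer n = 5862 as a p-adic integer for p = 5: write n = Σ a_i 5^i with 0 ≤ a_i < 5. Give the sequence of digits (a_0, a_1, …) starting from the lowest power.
(a_0, a_1, …) = (2, 2, 4, 1, 4, 1)

Repeated division by 5 gives the digits low-to-high: 5862 = 2 + 2·5^1 + 4·5^2 + 1·5^3 + 4·5^4 + 1·5^5. Digit sequence: (2, 2, 4, 1, 4, 1).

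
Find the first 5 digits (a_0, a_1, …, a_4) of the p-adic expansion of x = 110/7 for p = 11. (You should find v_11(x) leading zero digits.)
(a_0, …, a_4) = (0, 3, 3, 6, 1)

v_11(110/7) = 1, so a_0 = ... = a_0 = 0. Factor out: x = 11^1 · u with u = 10/7 a unit in ℤ_11. Expand u iteratively via a_{v+i} = u_i mod 11, u_{i+1} = (u_i − a_{v+i})/11:
  u_0 = 10/7;  a_1 = 3;  u_1 = (u_0 − 3)/11 = -1/7
  u_1 = -1/7;  a_2 = 3;  u_2 = (u_1 − 3)/11 = -2/7
  u_2 = -2/7;  a_3 = 6;  u_3 = (u_2 − 6)/11 = -4/7
  u_3 = -4/7;  a_4 = 1;  u_4 = (u_3 − 1)/11 = -1/7
Digits: (0, 3, 3, 6, 1).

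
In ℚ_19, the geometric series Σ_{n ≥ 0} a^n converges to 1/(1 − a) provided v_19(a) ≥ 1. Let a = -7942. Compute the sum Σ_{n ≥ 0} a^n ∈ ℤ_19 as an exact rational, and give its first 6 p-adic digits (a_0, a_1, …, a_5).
Σ a^n = 1/(1 − a) = 1/7943;  first 6 digits = (1, 0, 16, 17, 8, 6)

v_19(a) = 2 ≥ 1, so the series converges in ℤ_19 to 1/(1 − a) = 1/(1 − (-7942)) = 1/7943. Expand this rational in ℤ_19: compute digits iteratively via d_i = x_i mod 19, x_{i+1} = (x_i − d_i)/19. The first 6 digits are (1, 0, 16, 17, 8, 6).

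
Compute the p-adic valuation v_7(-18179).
v_7(-18179) = 3

v_7(n) is the largest exponent k such that 7^k divides n. Factor out: -18179 = -7^3 · 53. (Sign doesn't affect v_p.) So v_7(-18179) = 3.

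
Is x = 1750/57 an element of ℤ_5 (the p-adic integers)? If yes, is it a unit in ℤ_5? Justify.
x ∈ ℤ_5 but not a unit; v_5(x) = 3 > 0

ℤ_5 = {x ∈ ℚ_5 : v_5(x) ≥ 0} and ℤ_5^× = {x ∈ ℤ_5 : v_5(x) = 0}. Here v_5(1750/57) = v_5(num) − v_5(den) = 3; compare against these criteria.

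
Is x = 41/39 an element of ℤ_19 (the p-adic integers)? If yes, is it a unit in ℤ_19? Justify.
x ∈ ℤ_19^× (unit); v_19(x) = 0

ℤ_19 = {x ∈ ℚ_19 : v_19(x) ≥ 0} and ℤ_19^× = {x ∈ ℤ_19 : v_19(x) = 0}. Here v_19(41/39) = v_19(num) − v_19(den) = 0; compare against these criteria.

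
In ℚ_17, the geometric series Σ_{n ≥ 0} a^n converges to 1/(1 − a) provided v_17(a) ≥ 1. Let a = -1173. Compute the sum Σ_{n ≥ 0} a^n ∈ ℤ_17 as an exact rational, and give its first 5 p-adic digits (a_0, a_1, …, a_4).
Σ a^n = 1/(1 − a) = 1/1174;  first 5 digits = (1, 16, 13, 6, 5)

v_17(a) = 1 ≥ 1, so the series converges in ℤ_17 to 1/(1 − a) = 1/(1 − (-1173)) = 1/1174. Expand this rational in ℤ_17: compute digits iteratively via d_i = x_i mod 17, x_{i+1} = (x_i − d_i)/17. The first 5 digits are (1, 16, 13, 6, 5).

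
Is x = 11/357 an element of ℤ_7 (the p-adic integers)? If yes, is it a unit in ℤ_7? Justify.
x ∉ ℤ_7 (v_7(x) = -1 < 0)

ℤ_7 = {x ∈ ℚ_7 : v_7(x) ≥ 0} and ℤ_7^× = {x ∈ ℤ_7 : v_7(x) = 0}. Here v_7(11/357) = v_7(num) − v_7(den) = -1; compare against these criteria.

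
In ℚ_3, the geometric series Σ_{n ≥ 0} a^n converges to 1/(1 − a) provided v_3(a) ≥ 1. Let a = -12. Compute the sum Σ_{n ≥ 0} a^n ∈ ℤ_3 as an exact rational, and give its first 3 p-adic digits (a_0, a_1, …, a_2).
Σ a^n = 1/(1 − a) = 1/13;  first 3 digits = (1, 2, 2)

v_3(a) = 1 ≥ 1, so the series converges in ℤ_3 to 1/(1 − a) = 1/(1 − (-12)) = 1/13. Expand this rational in ℤ_3: compute digits iteratively via d_i = x_i mod 3, x_{i+1} = (x_i − d_i)/3. The first 3 digits are (1, 2, 2).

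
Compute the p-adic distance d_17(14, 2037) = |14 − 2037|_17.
d_17(14, 2037) = 1/289

Step 1 — x − y = 14 − 2037 = -2023. Step 2 — v_17(-2023) = 2 (factor: -2023 = −(17^2 · 7); the sign does not affect v_p). Step 3 — |x − y|_17 = 17^{-2} = 1/289.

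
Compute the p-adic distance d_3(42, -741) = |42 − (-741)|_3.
d_3(42, -741) = 1/27

Step 1 — x − y = 42 − (-741) = 783. Step 2 — v_3(783) = 3 (factor: 783 = (3^3 · 29); the sign does not affect v_p). Step 3 — |x − y|_3 = 3^{-3} = 1/27.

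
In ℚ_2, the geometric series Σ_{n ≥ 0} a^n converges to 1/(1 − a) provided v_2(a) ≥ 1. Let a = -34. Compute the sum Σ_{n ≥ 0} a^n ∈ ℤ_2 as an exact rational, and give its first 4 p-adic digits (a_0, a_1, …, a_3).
Σ a^n = 1/(1 − a) = 1/35;  first 4 digits = (1, 1, 0, 1)

v_2(a) = 1 ≥ 1, so the series converges in ℤ_2 to 1/(1 − a) = 1/(1 − (-34)) = 1/35. Expand this rational in ℤ_2: compute digits iteratively via d_i = x_i mod 2, x_{i+1} = (x_i − d_i)/2. The first 4 digits are (1, 1, 0, 1).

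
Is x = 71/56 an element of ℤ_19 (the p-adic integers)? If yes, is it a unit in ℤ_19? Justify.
x ∈ ℤ_19^× (unit); v_19(x) = 0

ℤ_19 = {x ∈ ℚ_19 : v_19(x) ≥ 0} and ℤ_19^× = {x ∈ ℤ_19 : v_19(x) = 0}. Here v_19(71/56) = v_19(num) − v_19(den) = 0; compare against these criteria.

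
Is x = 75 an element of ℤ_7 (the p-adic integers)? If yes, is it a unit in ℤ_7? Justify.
x ∈ ℤ_7^× (unit); v_7(x) = 0

ℤ_7 = {x ∈ ℚ_7 : v_7(x) ≥ 0} and ℤ_7^× = {x ∈ ℤ_7 : v_7(x) = 0}. Here v_7(75) = v_7(num) − v_7(den) = 0; compare against these criteria.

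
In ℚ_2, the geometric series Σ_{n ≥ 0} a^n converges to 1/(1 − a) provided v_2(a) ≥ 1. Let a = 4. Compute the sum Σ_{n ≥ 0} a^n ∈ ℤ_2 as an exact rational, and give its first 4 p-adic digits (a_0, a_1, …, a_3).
Σ a^n = 1/(1 − a) = -1/3;  first 4 digits = (1, 0, 1, 0)

v_2(a) = 2 ≥ 1, so the series converges in ℤ_2 to 1/(1 − a) = 1/(1 − 4) = -1/3. Expand this rational in ℤ_2: compute digits iteratively via d_i = x_i mod 2, x_{i+1} = (x_i − d_i)/2. The first 4 digits are (1, 0, 1, 0).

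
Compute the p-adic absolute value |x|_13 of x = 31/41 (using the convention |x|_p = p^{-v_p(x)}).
|31/41|_13 = 1

Step 1 — compute v_13(x) by factoring powers of 13 out of the numerator and denominator: v_13(31/41) = 0. Step 2 — apply |x|_p = p^{-v_p(x)} = 13^{0} = 1.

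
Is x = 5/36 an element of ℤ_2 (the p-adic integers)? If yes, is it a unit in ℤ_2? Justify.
x ∉ ℤ_2 (v_2(x) = -2 < 0)

ℤ_2 = {x ∈ ℚ_2 : v_2(x) ≥ 0} and ℤ_2^× = {x ∈ ℤ_2 : v_2(x) = 0}. Here v_2(5/36) = v_2(num) − v_2(den) = -2; compare against these criteria.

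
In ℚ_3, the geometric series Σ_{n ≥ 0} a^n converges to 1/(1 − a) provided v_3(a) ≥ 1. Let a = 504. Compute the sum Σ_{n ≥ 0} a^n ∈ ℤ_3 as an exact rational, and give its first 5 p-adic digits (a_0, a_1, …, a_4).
Σ a^n = 1/(1 − a) = -1/503;  first 5 digits = (1, 0, 2, 0, 1)

v_3(a) = 2 ≥ 1, so the series converges in ℤ_3 to 1/(1 − a) = 1/(1 − 504) = -1/503. Expand this rational in ℤ_3: compute digits iteratively via d_i = x_i mod 3, x_{i+1} = (x_i − d_i)/3. The first 5 digits are (1, 0, 2, 0, 1).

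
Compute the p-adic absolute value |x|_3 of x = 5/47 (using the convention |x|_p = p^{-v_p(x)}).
|5/47|_3 = 1

Step 1 — compute v_3(x) by factoring powers of 3 out of the numerator and denominator: v_3(5/47) = 0. Step 2 — apply |x|_p = p^{-v_p(x)} = 3^{0} = 1.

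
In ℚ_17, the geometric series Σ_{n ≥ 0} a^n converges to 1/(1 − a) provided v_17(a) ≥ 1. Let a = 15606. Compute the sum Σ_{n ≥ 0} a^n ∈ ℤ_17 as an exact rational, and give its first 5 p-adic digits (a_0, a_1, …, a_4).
Σ a^n = 1/(1 − a) = -1/15605;  first 5 digits = (1, 0, 3, 3, 9)

v_17(a) = 2 ≥ 1, so the series converges in ℤ_17 to 1/(1 − a) = 1/(1 − 15606) = -1/15605. Expand this rational in ℤ_17: compute digits iteratively via d_i = x_i mod 17, x_{i+1} = (x_i − d_i)/17. The first 5 digits are (1, 0, 3, 3, 9).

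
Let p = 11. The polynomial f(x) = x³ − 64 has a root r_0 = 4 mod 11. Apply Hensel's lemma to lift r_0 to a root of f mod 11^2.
r_1 = 4 (mod 121)

Hensel: r_{i+1} = r_i − f(r_i)/f′(r_i) mod 11^{i+2}, where f′(x) = 3x². Iterate:
  r_0 = 4 (mod 11)
  r_1 = 4 (mod 121)
Final: r = 4 with f(r) ≡ 0 mod 11^2.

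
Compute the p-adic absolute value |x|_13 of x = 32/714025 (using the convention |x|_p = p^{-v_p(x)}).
|32/714025|_13 = 28561

Step 1 — compute v_13(x) by factoring powers of 13 out of the numerator and denominator: v_13(32/714025) = -4. Step 2 — apply |x|_p = p^{-v_p(x)} = 13^{4} = 28561.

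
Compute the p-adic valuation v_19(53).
v_19(53) = 0

v_19(n) is the largest exponent k such that 19^k divides n. Factor out: 53 = 19^0 · 53. (Sign doesn't affect v_p.) So v_19(53) = 0.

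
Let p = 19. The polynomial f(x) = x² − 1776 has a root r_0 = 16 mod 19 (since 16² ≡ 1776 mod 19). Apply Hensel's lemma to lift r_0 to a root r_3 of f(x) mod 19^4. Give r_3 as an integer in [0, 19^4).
r_3 = 121901 (mod 130321)

Hensel's recurrence: r_{i+1} = r_i − f(r_i)·(f′(r_i))^{-1} mod 19^{i+2}, with f′(x) = 2x. Iterate:
  r_0 = 16 (mod 19)
  r_1 = 244 (mod 361)
  r_2 = 5298 (mod 6859)
  r_3 = 121901 (mod 130321)
Final: r_3 = 121901, and one checks f(r_3) ≡ 0 mod 19^4.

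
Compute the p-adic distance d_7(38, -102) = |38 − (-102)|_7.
d_7(38, -102) = 1/7

Step 1 — x − y = 38 − (-102) = 140. Step 2 — v_7(140) = 1 (factor: 140 = (7^1 · 20); the sign does not affect v_p). Step 3 — |x − y|_7 = 7^{-1} = 1/7.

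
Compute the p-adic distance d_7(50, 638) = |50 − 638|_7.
d_7(50, 638) = 1/49

Step 1 — x − y = 50 − 638 = -588. Step 2 — v_7(-588) = 2 (factor: -588 = −(7^2 · 12); the sign does not affect v_p). Step 3 — |x − y|_7 = 7^{-2} = 1/49.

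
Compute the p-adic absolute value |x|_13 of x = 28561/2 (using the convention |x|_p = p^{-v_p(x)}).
|28561/2|_13 = 1/28561

Step 1 — compute v_13(x) by factoring powers of 13 out of the numerator and denominator: v_13(28561/2) = 4. Step 2 — apply |x|_p = p^{-v_p(x)} = 13^{-4} = 1/28561.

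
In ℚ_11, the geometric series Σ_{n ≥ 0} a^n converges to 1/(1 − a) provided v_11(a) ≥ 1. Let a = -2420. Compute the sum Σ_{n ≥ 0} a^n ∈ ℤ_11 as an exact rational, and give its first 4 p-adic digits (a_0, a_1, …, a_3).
Σ a^n = 1/(1 − a) = 1/2421;  first 4 digits = (1, 0, 2, 9)

v_11(a) = 2 ≥ 1, so the series converges in ℤ_11 to 1/(1 − a) = 1/(1 − (-2420)) = 1/2421. Expand this rational in ℤ_11: compute digits iteratively via d_i = x_i mod 11, x_{i+1} = (x_i − d_i)/11. The first 4 digits are (1, 0, 2, 9).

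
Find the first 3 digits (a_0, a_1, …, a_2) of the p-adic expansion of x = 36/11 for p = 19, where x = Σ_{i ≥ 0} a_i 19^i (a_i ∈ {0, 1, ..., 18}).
(a_0, …, a_2) = (5, 12, 8)

v_19(36/11) = 0 (numerator and denominator both coprime to 19), so x ∈ ℤ_19^×. Compute digits iteratively via a_i = x_i mod 19, x_{i+1} = (x_i − a_i)/19, with x_0 = x:
  x_0 = 36/11;  a_0 = 5;  x_1 = (x_0 − 5)/19 = -1/11
  x_1 = -1/11;  a_1 = 12;  x_2 = (x_1 − 12)/19 = -7/11
  x_2 = -7/11;  a_2 = 8;  x_3 = (x_2 − 8)/19 = -5/11
Digits: (5, 12, 8).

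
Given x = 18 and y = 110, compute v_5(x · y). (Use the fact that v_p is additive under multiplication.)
v_5(1980) = 1

v_p(x) = 0 (factor: 18 = 5^0 · 18); v_p(y) = 1 (factor: 110 = 5^1 · 22). Additivity: v_p(xy) = v_p(x) + v_p(y) = 0 + 1 = 1. (Direct check: xy = 1980 = 5^1 · (396).)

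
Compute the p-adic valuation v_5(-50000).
v_5(-50000) = 5

v_5(n) is the largest exponent k such that 5^k divides n. Factor out: -50000 = -5^5 · 16. (Sign doesn't affect v_p.) So v_5(-50000) = 5.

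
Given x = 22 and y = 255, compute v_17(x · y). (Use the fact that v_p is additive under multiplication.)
v_17(5610) = 1

v_p(x) = 0 (factor: 22 = 17^0 · 22); v_p(y) = 1 (factor: 255 = 17^1 · 15). Additivity: v_p(xy) = v_p(x) + v_p(y) = 0 + 1 = 1. (Direct check: xy = 5610 = 17^1 · (330).)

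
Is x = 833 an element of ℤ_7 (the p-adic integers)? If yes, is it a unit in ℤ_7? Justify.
x ∈ ℤ_7 but not a unit; v_7(x) = 2 > 0

ℤ_7 = {x ∈ ℚ_7 : v_7(x) ≥ 0} and ℤ_7^× = {x ∈ ℤ_7 : v_7(x) = 0}. Here v_7(833) = v_7(num) − v_7(den) = 2; compare against these criteria.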